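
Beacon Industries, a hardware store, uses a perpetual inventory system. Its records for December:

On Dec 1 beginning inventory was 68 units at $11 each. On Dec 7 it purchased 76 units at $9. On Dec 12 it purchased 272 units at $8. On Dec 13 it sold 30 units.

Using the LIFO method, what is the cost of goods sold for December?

COGS = $240

Dec 13, 30 sold [LIFO — newest first]: 30 @ $8 = $240
Ending inventory: 68 @ $11 + 76 @ $9 + 242 @ $8 = $3,368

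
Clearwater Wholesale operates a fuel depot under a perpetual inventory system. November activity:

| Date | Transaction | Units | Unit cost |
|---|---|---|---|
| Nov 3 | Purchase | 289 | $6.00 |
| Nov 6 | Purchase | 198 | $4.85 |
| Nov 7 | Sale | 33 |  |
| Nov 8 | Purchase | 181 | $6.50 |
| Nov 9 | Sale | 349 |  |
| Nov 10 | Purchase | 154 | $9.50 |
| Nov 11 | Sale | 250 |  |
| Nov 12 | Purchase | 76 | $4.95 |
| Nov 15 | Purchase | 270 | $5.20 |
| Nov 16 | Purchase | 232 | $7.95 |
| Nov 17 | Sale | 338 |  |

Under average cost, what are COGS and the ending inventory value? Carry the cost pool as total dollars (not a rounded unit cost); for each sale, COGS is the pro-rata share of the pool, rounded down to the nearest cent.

COGS = $6,173.66; ending inventory = $2,784.74

After Nov 3: 289 on hand, pool $1,734.00 (≈ $6.0000 each)
After Nov 6: 487 on hand, pool $2,694.30 (≈ $5.5324 each)
Nov 7, sell 33: 33/487 × $2,694.30 → $182.57
After Nov 8: 635 on hand, pool $3,688.23 (≈ $5.8082 each)
Nov 9, sell 349: 349/635 × $3,688.23 → $2,027.07
After Nov 10: 440 on hand, pool $3,124.16 (≈ $7.1004 each)
Nov 11, sell 250: 250/440 × $3,124.16 → $1,775.09
After Nov 12: 266 on hand, pool $1,725.27 (≈ $6.4860 each)
After Nov 15: 536 on hand, pool $3,129.27 (≈ $5.8382 each)
After Nov 16: 768 on hand, pool $4,973.67 (≈ $6.4761 each)
Nov 17, sell 338: 338/768 × $4,973.67 → $2,188.93
Total COGS = $182.57 + $2,027.07 + $1,775.09 + $2,188.93 = $6,173.66
Ending inventory (cost pool remaining) = $2,784.74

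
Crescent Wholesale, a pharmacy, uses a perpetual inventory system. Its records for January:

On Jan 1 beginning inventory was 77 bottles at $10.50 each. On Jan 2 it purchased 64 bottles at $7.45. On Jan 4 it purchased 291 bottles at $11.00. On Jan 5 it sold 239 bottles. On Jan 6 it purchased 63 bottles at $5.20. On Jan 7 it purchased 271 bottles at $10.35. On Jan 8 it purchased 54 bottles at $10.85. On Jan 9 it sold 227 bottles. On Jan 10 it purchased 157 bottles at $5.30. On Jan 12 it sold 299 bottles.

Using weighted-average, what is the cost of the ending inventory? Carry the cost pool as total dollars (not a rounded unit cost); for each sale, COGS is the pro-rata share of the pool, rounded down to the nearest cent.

After Jan 1: 77 on hand, pool $808.50 (≈ $10.5000 each)
After Jan 2: 141 on hand, pool $1,285.30 (≈ $9.1156 each)
After Jan 4: 432 on hand, pool $4,486.30 (≈ $10.3850 each)
Jan 5, sell 239: 239/432 × $4,486.30 → $2,482.00
After Jan 6: 256 on hand, pool $2,331.90 (≈ $9.1090 each)
After Jan 7: 527 on hand, pool $5,136.75 (≈ $9.7472 each)
After Jan 8: 581 on hand, pool $5,722.65 (≈ $9.8497 each)
Jan 9, sell 227: 227/581 × $5,722.65 → $2,235.87
After Jan 10: 511 on hand, pool $4,318.88 (≈ $8.4518 each)
Jan 12, sell 299: 299/511 × $4,318.88 → $2,527.09
Total COGS = $2,482.00 + $2,235.87 + $2,527.09 = $7,244.96
Ending inventory (cost pool remaining) = $1,791.79
Check: goods available $9,036.75 = COGS $7,244.96 + ending $1,791.79

Ending inventory = $1,791.79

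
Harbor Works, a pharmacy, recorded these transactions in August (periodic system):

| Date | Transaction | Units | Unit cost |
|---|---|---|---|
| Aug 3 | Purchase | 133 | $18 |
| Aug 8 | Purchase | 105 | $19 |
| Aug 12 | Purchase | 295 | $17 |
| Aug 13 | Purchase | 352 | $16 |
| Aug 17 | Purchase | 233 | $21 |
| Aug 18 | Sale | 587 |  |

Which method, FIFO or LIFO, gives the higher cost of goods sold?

FIFO COGS: 133 @ $18 + 105 @ $19 + 295 @ $17 + 54 @ $16 = $10,268
LIFO COGS: 233 @ $21 + 352 @ $16 + 2 @ $17 = $10,559

LIFO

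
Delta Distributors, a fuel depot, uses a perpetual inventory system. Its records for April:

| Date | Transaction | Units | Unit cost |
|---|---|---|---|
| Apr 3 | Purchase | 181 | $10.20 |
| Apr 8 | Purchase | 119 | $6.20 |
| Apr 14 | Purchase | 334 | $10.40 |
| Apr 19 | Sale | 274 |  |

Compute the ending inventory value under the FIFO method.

Apr 19, 274 sold [FIFO — oldest first]: 181 @ $10.20 + 93 @ $6.20 = $2,422.80
Ending inventory: 26 @ $6.20 + 334 @ $10.40 = $3,634.80
Check: goods available $6,057.60 = COGS $2,422.80 + ending $3,634.80

Ending inventory = $3,634.80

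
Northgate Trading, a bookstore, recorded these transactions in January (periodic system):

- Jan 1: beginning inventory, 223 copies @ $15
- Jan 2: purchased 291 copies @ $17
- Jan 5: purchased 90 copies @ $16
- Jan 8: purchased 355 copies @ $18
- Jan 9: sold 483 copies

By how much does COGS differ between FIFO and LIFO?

FIFO COGS: 223 @ $15 + 260 @ $17 = $7,765
LIFO COGS: 355 @ $18 + 90 @ $16 + 38 @ $17 = $8,476
Difference = |$7,765 − $8,476| = $711

$711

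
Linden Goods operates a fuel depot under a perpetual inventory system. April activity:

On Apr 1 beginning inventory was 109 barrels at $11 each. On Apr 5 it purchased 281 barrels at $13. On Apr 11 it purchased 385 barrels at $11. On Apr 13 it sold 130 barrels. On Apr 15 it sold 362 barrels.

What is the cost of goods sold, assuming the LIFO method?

Apr 13, 130 sold [LIFO — newest first]: 130 @ $11 = $1,430
Apr 15, 362 sold [LIFO — newest first]: 255 @ $11 + 107 @ $13 = $4,196
Total COGS = $1,430 + $4,196 = $5,626
Ending inventory: 109 @ $11 + 174 @ $13 = $3,461
Check: goods available $9,087 = COGS $5,626 + ending $3,461

COGS = $5,626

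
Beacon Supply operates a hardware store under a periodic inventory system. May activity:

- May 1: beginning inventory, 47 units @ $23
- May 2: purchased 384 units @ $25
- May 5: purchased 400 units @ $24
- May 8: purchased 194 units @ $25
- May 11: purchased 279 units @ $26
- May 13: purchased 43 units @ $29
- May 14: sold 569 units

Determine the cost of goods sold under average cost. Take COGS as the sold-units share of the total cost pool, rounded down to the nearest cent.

May 14, sell 569: 569/1347 × $33,632.00 → $14,206.83
Ending inventory (cost pool remaining) = $19,425.17

COGS = $14,206.83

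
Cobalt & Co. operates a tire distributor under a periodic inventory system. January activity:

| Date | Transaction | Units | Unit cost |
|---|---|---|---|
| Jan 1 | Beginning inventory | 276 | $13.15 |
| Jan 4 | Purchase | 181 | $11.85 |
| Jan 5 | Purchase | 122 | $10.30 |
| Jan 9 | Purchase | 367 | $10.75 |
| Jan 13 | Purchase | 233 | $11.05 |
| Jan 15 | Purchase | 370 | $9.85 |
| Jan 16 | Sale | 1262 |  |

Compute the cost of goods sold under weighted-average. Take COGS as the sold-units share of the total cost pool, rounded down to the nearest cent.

Jan 16, sell 1262: 1262/1549 × $17,195.25 → $14,009.29
Ending inventory (cost pool remaining) = $3,185.96

COGS = $14,009.29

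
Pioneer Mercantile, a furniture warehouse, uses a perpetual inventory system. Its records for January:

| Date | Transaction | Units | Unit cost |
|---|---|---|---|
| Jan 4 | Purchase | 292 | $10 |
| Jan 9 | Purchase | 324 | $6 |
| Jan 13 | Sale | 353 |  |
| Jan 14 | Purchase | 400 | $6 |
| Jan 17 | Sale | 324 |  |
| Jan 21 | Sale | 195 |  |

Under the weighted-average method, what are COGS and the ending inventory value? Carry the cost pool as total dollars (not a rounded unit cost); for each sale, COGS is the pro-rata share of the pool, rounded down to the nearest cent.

After Jan 4: 292 on hand, pool $2,920.00 (≈ $10.0000 each)
After Jan 9: 616 on hand, pool $4,864.00 (≈ $7.8961 each)
Jan 13, sell 353: 353/616 × $4,864.00 → $2,787.32
After Jan 14: 663 on hand, pool $4,476.68 (≈ $6.7522 each)
Jan 17, sell 324: 324/663 × $4,476.68 → $2,187.69
Jan 21, sell 195: 195/339 × $2,288.99 → $1,316.67
Total COGS = $2,787.32 + $2,187.69 + $1,316.67 = $6,291.68
Ending inventory (cost pool remaining) = $972.32

COGS = $6,291.68; ending inventory = $972.32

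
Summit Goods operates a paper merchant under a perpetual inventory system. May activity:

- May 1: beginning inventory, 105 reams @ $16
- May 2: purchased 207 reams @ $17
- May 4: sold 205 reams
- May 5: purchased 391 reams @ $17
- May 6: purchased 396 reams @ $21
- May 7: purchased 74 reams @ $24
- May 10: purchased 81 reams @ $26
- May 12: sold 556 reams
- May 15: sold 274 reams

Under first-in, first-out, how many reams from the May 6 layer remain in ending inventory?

64

May 4, 205 sold [FIFO — oldest first]: 105 @ $16 + 100 @ $17 = $3,380
May 12, 556 sold [FIFO — oldest first]: 107 @ $17 + 391 @ $17 + 58 @ $21 = $9,684
May 15, 274 sold [FIFO — oldest first]: 274 @ $21 = $5,754
Total COGS = $3,380 + $9,684 + $5,754 = $18,818
Ending inventory: 64 @ $21 + 74 @ $24 + 81 @ $26 = $5,226
Check: goods available $24,044 = COGS $18,818 + ending $5,226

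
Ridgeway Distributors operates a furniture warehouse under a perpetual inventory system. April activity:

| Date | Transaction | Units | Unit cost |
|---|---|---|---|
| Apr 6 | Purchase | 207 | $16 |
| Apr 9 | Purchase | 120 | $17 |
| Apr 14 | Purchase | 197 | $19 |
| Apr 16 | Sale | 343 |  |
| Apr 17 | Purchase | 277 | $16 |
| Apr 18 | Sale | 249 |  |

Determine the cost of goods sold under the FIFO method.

Apr 16, 343 sold [FIFO — oldest first]: 207 @ $16 + 120 @ $17 + 16 @ $19 = $5,656
Apr 18, 249 sold [FIFO — oldest first]: 181 @ $19 + 68 @ $16 = $4,527
Total COGS = $5,656 + $4,527 = $10,183
Ending inventory: 209 @ $16 = $3,344
Check: goods available $13,527 = COGS $10,183 + ending $3,344

COGS = $10,183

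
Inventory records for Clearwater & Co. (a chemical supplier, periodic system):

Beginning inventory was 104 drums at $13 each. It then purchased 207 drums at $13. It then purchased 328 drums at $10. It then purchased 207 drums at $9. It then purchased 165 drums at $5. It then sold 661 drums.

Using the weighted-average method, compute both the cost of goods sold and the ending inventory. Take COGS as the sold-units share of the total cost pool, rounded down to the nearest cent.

Sale 1, sell 661: 661/1011 × $10,011.00 → $6,545.27
Ending inventory (cost pool remaining) = $3,465.73

COGS = $6,545.27; ending inventory = $3,465.73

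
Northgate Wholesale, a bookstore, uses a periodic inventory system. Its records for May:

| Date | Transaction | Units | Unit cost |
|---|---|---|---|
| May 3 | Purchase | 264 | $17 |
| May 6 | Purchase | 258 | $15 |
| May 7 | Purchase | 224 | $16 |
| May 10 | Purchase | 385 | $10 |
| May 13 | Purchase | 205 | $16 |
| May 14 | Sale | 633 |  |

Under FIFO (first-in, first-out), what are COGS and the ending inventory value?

May 14, 633 sold [FIFO — oldest first]: 264 @ $17 + 258 @ $15 + 111 @ $16 = $10,134
Ending inventory: 113 @ $16 + 385 @ $10 + 205 @ $16 = $8,938

COGS = $10,134; ending inventory = $8,938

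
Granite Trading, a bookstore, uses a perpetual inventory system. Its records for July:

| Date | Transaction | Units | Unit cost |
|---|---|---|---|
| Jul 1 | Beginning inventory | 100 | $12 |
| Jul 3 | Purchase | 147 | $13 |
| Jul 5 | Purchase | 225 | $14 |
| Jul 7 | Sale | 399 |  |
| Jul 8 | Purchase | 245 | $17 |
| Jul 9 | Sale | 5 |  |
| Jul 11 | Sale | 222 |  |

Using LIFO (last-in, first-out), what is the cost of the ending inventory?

Ending inventory = $1,182

Jul 7, 399 sold [LIFO — newest first]: 225 @ $14 + 147 @ $13 + 27 @ $12 = $5,385
Jul 9, 5 sold [LIFO — newest first]: 5 @ $17 = $85
Jul 11, 222 sold [LIFO — newest first]: 222 @ $17 = $3,774
Total COGS = $5,385 + $85 + $3,774 = $9,244
Ending inventory: 73 @ $12 + 18 @ $17 = $1,182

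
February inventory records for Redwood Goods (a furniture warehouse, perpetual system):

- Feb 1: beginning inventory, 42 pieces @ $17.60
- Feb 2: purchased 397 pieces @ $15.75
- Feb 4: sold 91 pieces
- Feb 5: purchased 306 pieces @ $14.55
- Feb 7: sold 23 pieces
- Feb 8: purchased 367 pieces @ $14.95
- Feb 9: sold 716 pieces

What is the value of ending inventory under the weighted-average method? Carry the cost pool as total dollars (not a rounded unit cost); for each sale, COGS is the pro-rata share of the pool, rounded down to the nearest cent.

After Feb 1: 42 on hand, pool $739.20 (≈ $17.6000 each)
After Feb 2: 439 on hand, pool $6,991.95 (≈ $15.9270 each)
Feb 4, sell 91: 91/439 × $6,991.95 → $1,449.35
After Feb 5: 654 on hand, pool $9,994.90 (≈ $15.2827 each)
Feb 7, sell 23: 23/654 × $9,994.90 → $351.50
After Feb 8: 998 on hand, pool $15,130.05 (≈ $15.1604 each)
Feb 9, sell 716: 716/998 × $15,130.05 → $10,854.82
Total COGS = $1,449.35 + $351.50 + $10,854.82 = $12,655.67
Ending inventory (cost pool remaining) = $4,275.23

Ending inventory = $4,275.23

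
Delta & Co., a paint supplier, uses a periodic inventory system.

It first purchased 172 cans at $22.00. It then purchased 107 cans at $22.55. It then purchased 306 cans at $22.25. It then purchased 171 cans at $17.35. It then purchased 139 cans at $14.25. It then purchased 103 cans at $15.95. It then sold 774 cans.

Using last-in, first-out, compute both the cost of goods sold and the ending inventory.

Sale 1 (774) [LIFO — newest first]: 103 @ $15.95 + 139 @ $14.25 + 171 @ $17.35 + 306 @ $22.25 + 55 @ $22.55 = $14,639.20
Ending inventory: 172 @ $22.00 + 52 @ $22.55 = $4,956.60
Check: goods available $19,595.80 = COGS $14,639.20 + ending $4,956.60

COGS = $14,639.20; ending inventory = $4,956.60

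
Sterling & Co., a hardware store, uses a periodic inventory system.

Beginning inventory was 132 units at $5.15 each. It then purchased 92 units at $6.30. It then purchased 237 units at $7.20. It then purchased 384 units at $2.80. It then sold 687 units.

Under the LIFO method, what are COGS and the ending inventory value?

COGS = $3,197.40; ending inventory = $843.60

Sale 1 (687) [LIFO — newest first]: 384 @ $2.80 + 237 @ $7.20 + 66 @ $6.30 = $3,197.40
Ending inventory: 132 @ $5.15 + 26 @ $6.30 = $843.60
Check: goods available $4,041.00 = COGS $3,197.40 + ending $843.60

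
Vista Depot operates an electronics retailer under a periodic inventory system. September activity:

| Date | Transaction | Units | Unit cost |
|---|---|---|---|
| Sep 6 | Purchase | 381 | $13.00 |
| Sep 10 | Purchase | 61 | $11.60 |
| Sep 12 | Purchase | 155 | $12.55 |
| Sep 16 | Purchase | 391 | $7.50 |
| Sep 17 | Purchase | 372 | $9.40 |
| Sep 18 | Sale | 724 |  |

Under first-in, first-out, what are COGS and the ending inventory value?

COGS = $8,558.35; ending inventory = $5,476.80

Sep 18, 724 sold [FIFO — oldest first]: 381 @ $13.00 + 61 @ $11.60 + 155 @ $12.55 + 127 @ $7.50 = $8,558.35
Ending inventory: 264 @ $7.50 + 372 @ $9.40 = $5,476.80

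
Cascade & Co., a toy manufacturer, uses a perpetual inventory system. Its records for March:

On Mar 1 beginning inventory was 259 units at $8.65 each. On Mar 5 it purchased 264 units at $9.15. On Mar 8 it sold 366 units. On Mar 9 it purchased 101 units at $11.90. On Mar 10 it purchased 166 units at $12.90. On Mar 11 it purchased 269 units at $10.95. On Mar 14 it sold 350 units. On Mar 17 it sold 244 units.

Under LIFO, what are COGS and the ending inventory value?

COGS = $10,088.45; ending inventory = $856.35

Mar 8, 366 sold [LIFO — newest first]: 264 @ $9.15 + 102 @ $8.65 = $3,297.90
Mar 14, 350 sold [LIFO — newest first]: 269 @ $10.95 + 81 @ $12.90 = $3,990.45
Mar 17, 244 sold [LIFO — newest first]: 85 @ $12.90 + 101 @ $11.90 + 58 @ $8.65 = $2,800.10
Total COGS = $3,297.90 + $3,990.45 + $2,800.10 = $10,088.45
Ending inventory: 99 @ $8.65 = $856.35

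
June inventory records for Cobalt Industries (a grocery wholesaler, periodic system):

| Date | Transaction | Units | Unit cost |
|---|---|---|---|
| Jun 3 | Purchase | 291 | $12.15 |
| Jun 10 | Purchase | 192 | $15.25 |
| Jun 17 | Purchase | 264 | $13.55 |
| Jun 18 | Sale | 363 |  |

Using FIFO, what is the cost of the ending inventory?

Ending inventory = $5,407.20

Jun 18, 363 sold [FIFO — oldest first]: 291 @ $12.15 + 72 @ $15.25 = $4,633.65
Ending inventory: 120 @ $15.25 + 264 @ $13.55 = $5,407.20
Check: goods available $10,040.85 = COGS $4,633.65 + ending $5,407.20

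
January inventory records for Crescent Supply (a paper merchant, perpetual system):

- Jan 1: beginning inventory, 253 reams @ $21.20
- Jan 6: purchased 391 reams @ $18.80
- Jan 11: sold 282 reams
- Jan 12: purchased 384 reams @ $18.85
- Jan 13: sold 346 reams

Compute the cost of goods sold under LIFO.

Jan 11, 282 sold [LIFO — newest first]: 282 @ $18.80 = $5,301.60
Jan 13, 346 sold [LIFO — newest first]: 346 @ $18.85 = $6,522.10
Total COGS = $5,301.60 + $6,522.10 = $11,823.70
Ending inventory: 253 @ $21.20 + 109 @ $18.80 + 38 @ $18.85 = $8,129.10

COGS = $11,823.70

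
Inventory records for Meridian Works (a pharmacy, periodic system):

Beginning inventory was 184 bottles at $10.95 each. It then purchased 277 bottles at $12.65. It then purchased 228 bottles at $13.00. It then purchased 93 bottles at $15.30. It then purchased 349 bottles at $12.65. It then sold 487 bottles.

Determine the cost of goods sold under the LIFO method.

COGS = $6,422.75

Sale 1 (487) [LIFO — newest first]: 349 @ $12.65 + 93 @ $15.30 + 45 @ $13.00 = $6,422.75
Ending inventory: 184 @ $10.95 + 277 @ $12.65 + 183 @ $13.00 = $7,897.85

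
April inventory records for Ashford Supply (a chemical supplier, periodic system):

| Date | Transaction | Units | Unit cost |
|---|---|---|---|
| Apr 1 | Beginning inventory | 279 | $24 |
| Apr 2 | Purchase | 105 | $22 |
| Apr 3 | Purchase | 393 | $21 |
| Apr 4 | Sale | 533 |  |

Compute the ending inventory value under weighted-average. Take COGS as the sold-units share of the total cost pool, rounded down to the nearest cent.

Ending inventory = $5,419.82

Apr 4, sell 533: 533/777 × $17,259.00 → $11,839.18
Ending inventory (cost pool remaining) = $5,419.82
Check: goods available $17,259.00 = COGS $11,839.18 + ending $5,419.82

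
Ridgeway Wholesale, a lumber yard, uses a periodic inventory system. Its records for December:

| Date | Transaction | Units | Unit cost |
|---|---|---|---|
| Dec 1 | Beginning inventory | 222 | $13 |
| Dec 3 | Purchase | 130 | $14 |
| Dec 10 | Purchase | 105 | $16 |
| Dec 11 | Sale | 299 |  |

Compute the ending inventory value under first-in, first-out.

Ending inventory = $2,422

Dec 11, 299 sold [FIFO — oldest first]: 222 @ $13 + 77 @ $14 = $3,964
Ending inventory: 53 @ $14 + 105 @ $16 = $2,422
Check: goods available $6,386 = COGS $3,964 + ending $2,422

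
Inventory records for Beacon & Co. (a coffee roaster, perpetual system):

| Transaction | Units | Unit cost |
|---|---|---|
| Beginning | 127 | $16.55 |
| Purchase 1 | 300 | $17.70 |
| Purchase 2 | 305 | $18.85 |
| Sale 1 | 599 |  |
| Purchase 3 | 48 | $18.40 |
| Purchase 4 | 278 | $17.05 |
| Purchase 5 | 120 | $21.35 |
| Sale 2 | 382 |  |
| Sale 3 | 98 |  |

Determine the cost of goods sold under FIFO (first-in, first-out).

COGS = $19,232.55

Sale 1 (599) [FIFO — oldest first]: 127 @ $16.55 + 300 @ $17.70 + 172 @ $18.85 = $10,654.05
Sale 2 (382) [FIFO — oldest first]: 133 @ $18.85 + 48 @ $18.40 + 201 @ $17.05 = $6,817.30
Sale 3 (98) [FIFO — oldest first]: 77 @ $17.05 + 21 @ $21.35 = $1,761.20
Total COGS = $10,654.05 + $6,817.30 + $1,761.20 = $19,232.55
Ending inventory: 99 @ $21.35 = $2,113.65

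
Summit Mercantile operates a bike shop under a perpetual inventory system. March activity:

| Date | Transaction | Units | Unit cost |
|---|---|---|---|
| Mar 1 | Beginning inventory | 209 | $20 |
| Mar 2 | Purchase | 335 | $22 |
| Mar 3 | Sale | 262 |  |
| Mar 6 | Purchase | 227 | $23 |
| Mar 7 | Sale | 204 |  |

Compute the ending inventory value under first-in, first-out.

Mar 3, 262 sold [FIFO — oldest first]: 209 @ $20 + 53 @ $22 = $5,346
Mar 7, 204 sold [FIFO — oldest first]: 204 @ $22 = $4,488
Total COGS = $5,346 + $4,488 = $9,834
Ending inventory: 78 @ $22 + 227 @ $23 = $6,937
Check: goods available $16,771 = COGS $9,834 + ending $6,937

Ending inventory = $6,937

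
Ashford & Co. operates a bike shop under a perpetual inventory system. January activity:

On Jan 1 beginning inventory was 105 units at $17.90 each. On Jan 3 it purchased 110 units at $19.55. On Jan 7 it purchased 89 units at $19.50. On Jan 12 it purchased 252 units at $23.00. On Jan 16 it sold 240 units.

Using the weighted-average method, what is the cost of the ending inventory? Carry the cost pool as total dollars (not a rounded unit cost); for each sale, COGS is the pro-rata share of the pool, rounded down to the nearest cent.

Ending inventory = $6,570.93

After Jan 1: 105 on hand, pool $1,879.50 (≈ $17.9000 each)
After Jan 3: 215 on hand, pool $4,030.00 (≈ $18.7442 each)
After Jan 7: 304 on hand, pool $5,765.50 (≈ $18.9655 each)
After Jan 12: 556 on hand, pool $11,561.50 (≈ $20.7941 each)
Jan 16, sell 240: 240/556 × $11,561.50 → $4,990.57
Ending inventory (cost pool remaining) = $6,570.93
Check: goods available $11,561.50 = COGS $4,990.57 + ending $6,570.93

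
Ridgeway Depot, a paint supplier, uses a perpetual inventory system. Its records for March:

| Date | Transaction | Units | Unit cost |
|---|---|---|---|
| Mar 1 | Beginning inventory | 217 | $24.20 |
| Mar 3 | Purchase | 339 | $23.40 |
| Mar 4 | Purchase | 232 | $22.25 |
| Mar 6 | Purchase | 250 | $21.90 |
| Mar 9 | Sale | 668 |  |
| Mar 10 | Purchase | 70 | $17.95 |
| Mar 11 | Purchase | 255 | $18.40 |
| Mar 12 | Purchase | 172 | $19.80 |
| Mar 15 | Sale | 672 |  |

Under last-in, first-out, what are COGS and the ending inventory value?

COGS = $28,456.10; ending inventory = $4,719.00

Mar 9, 668 sold [LIFO — newest first]: 250 @ $21.90 + 232 @ $22.25 + 186 @ $23.40 = $14,989.40
Mar 15, 672 sold [LIFO — newest first]: 172 @ $19.80 + 255 @ $18.40 + 70 @ $17.95 + 153 @ $23.40 + 22 @ $24.20 = $13,466.70
Total COGS = $14,989.40 + $13,466.70 = $28,456.10
Ending inventory: 195 @ $24.20 = $4,719.00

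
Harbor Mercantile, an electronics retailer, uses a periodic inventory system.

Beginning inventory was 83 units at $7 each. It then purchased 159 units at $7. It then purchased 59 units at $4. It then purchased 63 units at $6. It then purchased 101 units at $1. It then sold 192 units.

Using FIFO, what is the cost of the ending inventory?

Ending inventory = $1,065

Sale 1 (192) [FIFO — oldest first]: 83 @ $7 + 109 @ $7 = $1,344
Ending inventory: 50 @ $7 + 59 @ $4 + 63 @ $6 + 101 @ $1 = $1,065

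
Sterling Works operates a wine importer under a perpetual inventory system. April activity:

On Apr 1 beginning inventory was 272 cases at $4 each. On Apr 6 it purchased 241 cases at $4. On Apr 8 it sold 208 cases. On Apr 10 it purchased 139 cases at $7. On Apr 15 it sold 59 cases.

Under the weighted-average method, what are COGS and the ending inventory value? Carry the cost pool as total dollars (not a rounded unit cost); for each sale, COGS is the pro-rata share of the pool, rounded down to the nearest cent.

COGS = $1,123.41; ending inventory = $1,901.59

After Apr 1: 272 on hand, pool $1,088.00 (≈ $4.0000 each)
After Apr 6: 513 on hand, pool $2,052.00 (≈ $4.0000 each)
Apr 8, sell 208: 208/513 × $2,052.00 → $832.00
After Apr 10: 444 on hand, pool $2,193.00 (≈ $4.9392 each)
Apr 15, sell 59: 59/444 × $2,193.00 → $291.41
Total COGS = $832.00 + $291.41 = $1,123.41
Ending inventory (cost pool remaining) = $1,901.59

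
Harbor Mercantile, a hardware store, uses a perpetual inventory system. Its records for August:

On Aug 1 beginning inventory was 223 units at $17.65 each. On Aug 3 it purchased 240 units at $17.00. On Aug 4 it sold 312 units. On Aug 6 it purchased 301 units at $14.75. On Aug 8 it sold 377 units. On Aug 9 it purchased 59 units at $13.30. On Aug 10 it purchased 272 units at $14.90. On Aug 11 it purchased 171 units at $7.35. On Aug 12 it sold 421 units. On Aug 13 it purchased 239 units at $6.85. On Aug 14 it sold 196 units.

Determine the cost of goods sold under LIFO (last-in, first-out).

Aug 4, 312 sold [LIFO — newest first]: 240 @ $17.00 + 72 @ $17.65 = $5,350.80
Aug 8, 377 sold [LIFO — newest first]: 301 @ $14.75 + 76 @ $17.65 = $5,781.15
Aug 12, 421 sold [LIFO — newest first]: 171 @ $7.35 + 250 @ $14.90 = $4,981.85
Aug 14, 196 sold [LIFO — newest first]: 196 @ $6.85 = $1,342.60
Total COGS = $5,350.80 + $5,781.15 + $4,981.85 + $1,342.60 = $17,456.40
Ending inventory: 75 @ $17.65 + 59 @ $13.30 + 22 @ $14.90 + 43 @ $6.85 = $2,730.80

COGS = $17,456.40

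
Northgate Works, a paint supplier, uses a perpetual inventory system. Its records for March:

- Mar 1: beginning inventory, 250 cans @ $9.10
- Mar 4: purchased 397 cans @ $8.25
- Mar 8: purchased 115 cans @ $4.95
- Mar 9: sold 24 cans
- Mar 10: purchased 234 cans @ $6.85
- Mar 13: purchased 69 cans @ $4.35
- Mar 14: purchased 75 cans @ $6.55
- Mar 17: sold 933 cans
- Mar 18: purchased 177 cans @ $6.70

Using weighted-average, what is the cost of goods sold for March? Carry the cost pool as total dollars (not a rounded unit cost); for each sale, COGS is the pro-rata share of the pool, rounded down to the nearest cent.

COGS = $7,149.32

After Mar 1: 250 on hand, pool $2,275.00 (≈ $9.1000 each)
After Mar 4: 647 on hand, pool $5,550.25 (≈ $8.5784 each)
After Mar 8: 762 on hand, pool $6,119.50 (≈ $8.0308 each)
Mar 9, sell 24: 24/762 × $6,119.50 → $192.74
After Mar 10: 972 on hand, pool $7,529.66 (≈ $7.7466 each)
After Mar 13: 1041 on hand, pool $7,829.81 (≈ $7.5214 each)
After Mar 14: 1116 on hand, pool $8,321.06 (≈ $7.4561 each)
Mar 17, sell 933: 933/1116 × $8,321.06 → $6,956.58
After Mar 18: 360 on hand, pool $2,550.38 (≈ $7.0844 each)
Total COGS = $192.74 + $6,956.58 = $7,149.32
Ending inventory (cost pool remaining) = $2,550.38
Check: goods available $9,699.70 = COGS $7,149.32 + ending $2,550.38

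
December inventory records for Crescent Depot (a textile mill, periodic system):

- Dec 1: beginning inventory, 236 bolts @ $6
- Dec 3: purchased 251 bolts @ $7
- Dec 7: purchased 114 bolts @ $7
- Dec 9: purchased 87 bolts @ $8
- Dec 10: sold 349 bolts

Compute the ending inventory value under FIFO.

Dec 10, 349 sold [FIFO — oldest first]: 236 @ $6 + 113 @ $7 = $2,207
Ending inventory: 138 @ $7 + 114 @ $7 + 87 @ $8 = $2,460

Ending inventory = $2,460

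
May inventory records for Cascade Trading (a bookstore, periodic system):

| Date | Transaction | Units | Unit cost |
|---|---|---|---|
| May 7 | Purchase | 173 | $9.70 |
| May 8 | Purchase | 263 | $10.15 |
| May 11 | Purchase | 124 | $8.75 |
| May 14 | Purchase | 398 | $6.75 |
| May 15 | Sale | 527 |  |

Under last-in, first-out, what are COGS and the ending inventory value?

May 15, 527 sold [LIFO — newest first]: 398 @ $6.75 + 124 @ $8.75 + 5 @ $10.15 = $3,822.25
Ending inventory: 173 @ $9.70 + 258 @ $10.15 = $4,296.80

COGS = $3,822.25; ending inventory = $4,296.80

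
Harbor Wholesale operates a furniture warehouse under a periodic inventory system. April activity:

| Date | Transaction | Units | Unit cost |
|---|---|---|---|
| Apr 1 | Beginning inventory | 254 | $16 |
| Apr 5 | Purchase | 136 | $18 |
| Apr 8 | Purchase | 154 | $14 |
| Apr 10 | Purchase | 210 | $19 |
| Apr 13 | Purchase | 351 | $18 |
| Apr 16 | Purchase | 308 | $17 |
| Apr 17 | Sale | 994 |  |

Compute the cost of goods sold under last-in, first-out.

COGS = $17,294

Apr 17, 994 sold [LIFO — newest first]: 308 @ $17 + 351 @ $18 + 210 @ $19 + 125 @ $14 = $17,294
Ending inventory: 254 @ $16 + 136 @ $18 + 29 @ $14 = $6,918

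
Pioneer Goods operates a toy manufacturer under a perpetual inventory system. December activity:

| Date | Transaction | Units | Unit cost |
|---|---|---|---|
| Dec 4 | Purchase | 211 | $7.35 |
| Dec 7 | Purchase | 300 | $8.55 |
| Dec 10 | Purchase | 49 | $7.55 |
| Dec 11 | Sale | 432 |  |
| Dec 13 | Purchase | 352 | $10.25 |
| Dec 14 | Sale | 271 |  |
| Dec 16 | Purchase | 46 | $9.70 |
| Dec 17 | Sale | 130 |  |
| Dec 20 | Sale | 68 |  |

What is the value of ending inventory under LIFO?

Dec 11, 432 sold [LIFO — newest first]: 49 @ $7.55 + 300 @ $8.55 + 83 @ $7.35 = $3,545.00
Dec 14, 271 sold [LIFO — newest first]: 271 @ $10.25 = $2,777.75
Dec 17, 130 sold [LIFO — newest first]: 46 @ $9.70 + 81 @ $10.25 + 3 @ $7.35 = $1,298.50
Dec 20, 68 sold [LIFO — newest first]: 68 @ $7.35 = $499.80
Total COGS = $3,545.00 + $2,777.75 + $1,298.50 + $499.80 = $8,121.05
Ending inventory: 57 @ $7.35 = $418.95

Ending inventory = $418.95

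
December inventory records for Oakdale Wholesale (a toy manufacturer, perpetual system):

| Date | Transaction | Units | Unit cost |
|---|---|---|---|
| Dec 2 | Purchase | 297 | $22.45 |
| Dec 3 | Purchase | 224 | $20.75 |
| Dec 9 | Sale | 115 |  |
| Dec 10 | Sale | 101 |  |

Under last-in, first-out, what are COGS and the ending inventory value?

COGS = $4,482.00; ending inventory = $6,833.65

Dec 9, 115 sold [LIFO — newest first]: 115 @ $20.75 = $2,386.25
Dec 10, 101 sold [LIFO — newest first]: 101 @ $20.75 = $2,095.75
Total COGS = $2,386.25 + $2,095.75 = $4,482.00
Ending inventory: 297 @ $22.45 + 8 @ $20.75 = $6,833.65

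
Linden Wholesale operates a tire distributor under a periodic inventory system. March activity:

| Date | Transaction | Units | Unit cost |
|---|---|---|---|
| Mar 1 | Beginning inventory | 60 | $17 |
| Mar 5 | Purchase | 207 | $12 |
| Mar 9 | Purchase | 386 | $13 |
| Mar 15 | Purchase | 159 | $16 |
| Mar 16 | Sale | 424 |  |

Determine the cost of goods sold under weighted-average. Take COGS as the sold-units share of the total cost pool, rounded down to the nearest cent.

Mar 16, sell 424: 424/812 × $11,066.00 → $5,778.30
Ending inventory (cost pool remaining) = $5,287.70

COGS = $5,778.30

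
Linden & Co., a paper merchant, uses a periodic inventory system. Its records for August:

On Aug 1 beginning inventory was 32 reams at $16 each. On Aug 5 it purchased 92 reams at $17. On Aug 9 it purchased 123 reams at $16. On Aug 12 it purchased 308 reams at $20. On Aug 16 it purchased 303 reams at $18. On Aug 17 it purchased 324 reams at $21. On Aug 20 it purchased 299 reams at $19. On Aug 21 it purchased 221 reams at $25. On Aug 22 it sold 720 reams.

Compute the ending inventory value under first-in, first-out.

Ending inventory = $20,494

Aug 22, 720 sold [FIFO — oldest first]: 32 @ $16 + 92 @ $17 + 123 @ $16 + 308 @ $20 + 165 @ $18 = $13,174
Ending inventory: 138 @ $18 + 324 @ $21 + 299 @ $19 + 221 @ $25 = $20,494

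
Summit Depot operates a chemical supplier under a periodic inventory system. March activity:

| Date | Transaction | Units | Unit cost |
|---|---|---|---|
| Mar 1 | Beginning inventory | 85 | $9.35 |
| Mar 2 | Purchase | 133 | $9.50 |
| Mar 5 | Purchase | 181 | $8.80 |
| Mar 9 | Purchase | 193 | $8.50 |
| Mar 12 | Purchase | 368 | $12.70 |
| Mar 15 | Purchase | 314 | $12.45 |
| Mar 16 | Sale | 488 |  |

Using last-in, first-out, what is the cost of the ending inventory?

Ending inventory = $7,755.35

Mar 16, 488 sold [LIFO — newest first]: 314 @ $12.45 + 174 @ $12.70 = $6,119.10
Ending inventory: 85 @ $9.35 + 133 @ $9.50 + 181 @ $8.80 + 193 @ $8.50 + 194 @ $12.70 = $7,755.35
Check: goods available $13,874.45 = COGS $6,119.10 + ending $7,755.35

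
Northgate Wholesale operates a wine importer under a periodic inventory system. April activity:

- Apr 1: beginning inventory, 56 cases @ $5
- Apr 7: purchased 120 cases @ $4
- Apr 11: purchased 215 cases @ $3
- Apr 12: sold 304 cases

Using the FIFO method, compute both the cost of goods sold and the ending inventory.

Apr 12, 304 sold [FIFO — oldest first]: 56 @ $5 + 120 @ $4 + 128 @ $3 = $1,144
Ending inventory: 87 @ $3 = $261

COGS = $1,144; ending inventory = $261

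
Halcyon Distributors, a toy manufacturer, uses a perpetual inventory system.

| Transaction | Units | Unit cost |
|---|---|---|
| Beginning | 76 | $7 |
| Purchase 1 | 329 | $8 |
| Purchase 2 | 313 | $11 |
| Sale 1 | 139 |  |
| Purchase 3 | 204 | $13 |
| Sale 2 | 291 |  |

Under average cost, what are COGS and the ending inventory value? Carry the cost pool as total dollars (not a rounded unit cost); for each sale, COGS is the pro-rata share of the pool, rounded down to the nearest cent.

COGS = $4,244.79; ending inventory = $5,014.21

After Beginning: 76 on hand, pool $532.00 (≈ $7.0000 each)
After Purchase 1: 405 on hand, pool $3,164.00 (≈ $7.8123 each)
After Purchase 2: 718 on hand, pool $6,607.00 (≈ $9.2019 each)
Sale 1, sell 139: 139/718 × $6,607.00 → $1,279.07
After Purchase 3: 783 on hand, pool $7,979.93 (≈ $10.1915 each)
Sale 2, sell 291: 291/783 × $7,979.93 → $2,965.72
Total COGS = $1,279.07 + $2,965.72 = $4,244.79
Ending inventory (cost pool remaining) = $5,014.21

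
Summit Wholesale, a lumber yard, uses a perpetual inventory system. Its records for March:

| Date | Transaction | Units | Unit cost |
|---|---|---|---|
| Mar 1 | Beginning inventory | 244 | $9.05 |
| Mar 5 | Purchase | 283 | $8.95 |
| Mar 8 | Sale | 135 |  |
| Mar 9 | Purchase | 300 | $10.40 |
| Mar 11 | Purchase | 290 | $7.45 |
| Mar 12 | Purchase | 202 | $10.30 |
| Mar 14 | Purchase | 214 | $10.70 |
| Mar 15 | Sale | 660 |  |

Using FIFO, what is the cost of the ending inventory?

Mar 8, 135 sold [FIFO — oldest first]: 135 @ $9.05 = $1,221.75
Mar 15, 660 sold [FIFO — oldest first]: 109 @ $9.05 + 283 @ $8.95 + 268 @ $10.40 = $6,306.50
Total COGS = $1,221.75 + $6,306.50 = $7,528.25
Ending inventory: 32 @ $10.40 + 290 @ $7.45 + 202 @ $10.30 + 214 @ $10.70 = $6,863.70

Ending inventory = $6,863.70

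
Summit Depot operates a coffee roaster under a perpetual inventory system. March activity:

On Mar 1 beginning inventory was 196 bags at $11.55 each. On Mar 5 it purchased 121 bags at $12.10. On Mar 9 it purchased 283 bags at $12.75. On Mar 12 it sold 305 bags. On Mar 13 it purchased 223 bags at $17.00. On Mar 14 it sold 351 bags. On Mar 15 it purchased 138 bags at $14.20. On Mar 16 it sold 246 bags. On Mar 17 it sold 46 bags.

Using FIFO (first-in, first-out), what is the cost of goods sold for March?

Mar 12, 305 sold [FIFO — oldest first]: 196 @ $11.55 + 109 @ $12.10 = $3,582.70
Mar 14, 351 sold [FIFO — oldest first]: 12 @ $12.10 + 283 @ $12.75 + 56 @ $17.00 = $4,705.45
Mar 16, 246 sold [FIFO — oldest first]: 167 @ $17.00 + 79 @ $14.20 = $3,960.80
Mar 17, 46 sold [FIFO — oldest first]: 46 @ $14.20 = $653.20
Total COGS = $3,582.70 + $4,705.45 + $3,960.80 + $653.20 = $12,902.15
Ending inventory: 13 @ $14.20 = $184.60
Check: goods available $13,086.75 = COGS $12,902.15 + ending $184.60

COGS = $12,902.15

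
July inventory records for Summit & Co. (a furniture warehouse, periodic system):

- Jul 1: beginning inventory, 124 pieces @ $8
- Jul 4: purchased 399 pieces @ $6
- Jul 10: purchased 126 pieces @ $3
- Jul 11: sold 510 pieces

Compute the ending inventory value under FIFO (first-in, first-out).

Ending inventory = $456

Jul 11, 510 sold [FIFO — oldest first]: 124 @ $8 + 386 @ $6 = $3,308
Ending inventory: 13 @ $6 + 126 @ $3 = $456
Check: goods available $3,764 = COGS $3,308 + ending $456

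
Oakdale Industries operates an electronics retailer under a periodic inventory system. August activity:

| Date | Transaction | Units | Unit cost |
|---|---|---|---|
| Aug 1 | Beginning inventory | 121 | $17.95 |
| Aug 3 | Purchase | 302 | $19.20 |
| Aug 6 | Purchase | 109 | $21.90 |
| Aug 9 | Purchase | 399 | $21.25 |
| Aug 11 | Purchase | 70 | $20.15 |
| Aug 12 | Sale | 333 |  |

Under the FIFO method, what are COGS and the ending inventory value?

Aug 12, 333 sold [FIFO — oldest first]: 121 @ $17.95 + 212 @ $19.20 = $6,242.35
Ending inventory: 90 @ $19.20 + 109 @ $21.90 + 399 @ $21.25 + 70 @ $20.15 = $14,004.35
Check: goods available $20,246.70 = COGS $6,242.35 + ending $14,004.35

COGS = $6,242.35; ending inventory = $14,004.35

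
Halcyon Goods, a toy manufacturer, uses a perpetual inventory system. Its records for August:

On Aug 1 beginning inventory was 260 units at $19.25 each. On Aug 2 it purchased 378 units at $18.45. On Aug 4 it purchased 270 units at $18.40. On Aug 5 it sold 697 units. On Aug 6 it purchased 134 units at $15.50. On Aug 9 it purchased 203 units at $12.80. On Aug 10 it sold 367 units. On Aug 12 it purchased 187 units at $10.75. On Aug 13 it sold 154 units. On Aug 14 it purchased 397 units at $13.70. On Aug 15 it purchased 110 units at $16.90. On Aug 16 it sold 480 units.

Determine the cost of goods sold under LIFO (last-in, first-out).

COGS = $26,721.75

Aug 5, 697 sold [LIFO — newest first]: 270 @ $18.40 + 378 @ $18.45 + 49 @ $19.25 = $12,885.35
Aug 10, 367 sold [LIFO — newest first]: 203 @ $12.80 + 134 @ $15.50 + 30 @ $19.25 = $5,252.90
Aug 13, 154 sold [LIFO — newest first]: 154 @ $10.75 = $1,655.50
Aug 16, 480 sold [LIFO — newest first]: 110 @ $16.90 + 370 @ $13.70 = $6,928.00
Total COGS = $12,885.35 + $5,252.90 + $1,655.50 + $6,928.00 = $26,721.75
Ending inventory: 181 @ $19.25 + 33 @ $10.75 + 27 @ $13.70 = $4,208.90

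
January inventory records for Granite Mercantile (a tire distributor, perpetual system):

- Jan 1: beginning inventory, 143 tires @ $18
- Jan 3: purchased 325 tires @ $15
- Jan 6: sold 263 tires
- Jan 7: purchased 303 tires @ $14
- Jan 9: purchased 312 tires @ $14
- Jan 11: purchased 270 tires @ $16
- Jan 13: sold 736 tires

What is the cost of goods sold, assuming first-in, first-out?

COGS = $14,883

Jan 6, 263 sold [FIFO — oldest first]: 143 @ $18 + 120 @ $15 = $4,374
Jan 13, 736 sold [FIFO — oldest first]: 205 @ $15 + 303 @ $14 + 228 @ $14 = $10,509
Total COGS = $4,374 + $10,509 = $14,883
Ending inventory: 84 @ $14 + 270 @ $16 = $5,496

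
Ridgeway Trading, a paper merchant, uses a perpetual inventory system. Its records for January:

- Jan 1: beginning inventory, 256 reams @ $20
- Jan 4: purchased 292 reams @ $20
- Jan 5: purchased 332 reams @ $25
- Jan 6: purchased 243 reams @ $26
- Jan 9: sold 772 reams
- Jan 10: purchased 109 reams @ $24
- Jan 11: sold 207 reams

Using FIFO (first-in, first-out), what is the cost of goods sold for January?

COGS = $21,834

Jan 9, 772 sold [FIFO — oldest first]: 256 @ $20 + 292 @ $20 + 224 @ $25 = $16,560
Jan 11, 207 sold [FIFO — oldest first]: 108 @ $25 + 99 @ $26 = $5,274
Total COGS = $16,560 + $5,274 = $21,834
Ending inventory: 144 @ $26 + 109 @ $24 = $6,360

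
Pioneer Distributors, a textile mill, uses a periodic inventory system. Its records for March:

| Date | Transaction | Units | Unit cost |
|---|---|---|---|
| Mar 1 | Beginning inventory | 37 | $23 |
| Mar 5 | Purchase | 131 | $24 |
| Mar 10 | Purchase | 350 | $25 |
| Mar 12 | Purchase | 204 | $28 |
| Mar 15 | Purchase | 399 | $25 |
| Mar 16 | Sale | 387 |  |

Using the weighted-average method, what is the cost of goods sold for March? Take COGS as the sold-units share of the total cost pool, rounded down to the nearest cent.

COGS = $9,815.50

Mar 16, sell 387: 387/1121 × $28,432.00 → $9,815.50
Ending inventory (cost pool remaining) = $18,616.50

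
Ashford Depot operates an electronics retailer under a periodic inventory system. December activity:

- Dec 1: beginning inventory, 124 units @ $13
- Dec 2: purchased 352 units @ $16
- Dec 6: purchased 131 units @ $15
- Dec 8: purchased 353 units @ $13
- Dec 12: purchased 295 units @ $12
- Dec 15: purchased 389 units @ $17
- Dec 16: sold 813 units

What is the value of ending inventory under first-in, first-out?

Dec 16, 813 sold [FIFO — oldest first]: 124 @ $13 + 352 @ $16 + 131 @ $15 + 206 @ $13 = $11,887
Ending inventory: 147 @ $13 + 295 @ $12 + 389 @ $17 = $12,064
Check: goods available $23,951 = COGS $11,887 + ending $12,064

Ending inventory = $12,064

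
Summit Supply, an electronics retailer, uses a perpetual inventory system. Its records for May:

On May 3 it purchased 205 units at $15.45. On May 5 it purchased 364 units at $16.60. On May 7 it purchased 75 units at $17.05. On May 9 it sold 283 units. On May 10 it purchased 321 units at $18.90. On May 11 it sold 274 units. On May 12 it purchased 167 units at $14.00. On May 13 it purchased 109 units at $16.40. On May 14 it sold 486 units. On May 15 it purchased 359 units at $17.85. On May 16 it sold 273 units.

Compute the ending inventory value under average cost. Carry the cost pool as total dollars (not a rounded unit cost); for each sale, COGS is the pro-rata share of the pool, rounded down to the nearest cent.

Ending inventory = $4,931.10

After May 3: 205 on hand, pool $3,167.25 (≈ $15.4500 each)
After May 5: 569 on hand, pool $9,209.65 (≈ $16.1857 each)
After May 7: 644 on hand, pool $10,488.40 (≈ $16.2863 each)
May 9, sell 283: 283/644 × $10,488.40 → $4,609.03
After May 10: 682 on hand, pool $11,946.27 (≈ $17.5165 each)
May 11, sell 274: 274/682 × $11,946.27 → $4,799.52
After May 12: 575 on hand, pool $9,484.75 (≈ $16.4952 each)
After May 13: 684 on hand, pool $11,272.35 (≈ $16.4800 each)
May 14, sell 486: 486/684 × $11,272.35 → $8,009.30
After May 15: 557 on hand, pool $9,671.20 (≈ $17.3630 each)
May 16, sell 273: 273/557 × $9,671.20 → $4,740.10
Total COGS = $4,609.03 + $4,799.52 + $8,009.30 + $4,740.10 = $22,157.95
Ending inventory (cost pool remaining) = $4,931.10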